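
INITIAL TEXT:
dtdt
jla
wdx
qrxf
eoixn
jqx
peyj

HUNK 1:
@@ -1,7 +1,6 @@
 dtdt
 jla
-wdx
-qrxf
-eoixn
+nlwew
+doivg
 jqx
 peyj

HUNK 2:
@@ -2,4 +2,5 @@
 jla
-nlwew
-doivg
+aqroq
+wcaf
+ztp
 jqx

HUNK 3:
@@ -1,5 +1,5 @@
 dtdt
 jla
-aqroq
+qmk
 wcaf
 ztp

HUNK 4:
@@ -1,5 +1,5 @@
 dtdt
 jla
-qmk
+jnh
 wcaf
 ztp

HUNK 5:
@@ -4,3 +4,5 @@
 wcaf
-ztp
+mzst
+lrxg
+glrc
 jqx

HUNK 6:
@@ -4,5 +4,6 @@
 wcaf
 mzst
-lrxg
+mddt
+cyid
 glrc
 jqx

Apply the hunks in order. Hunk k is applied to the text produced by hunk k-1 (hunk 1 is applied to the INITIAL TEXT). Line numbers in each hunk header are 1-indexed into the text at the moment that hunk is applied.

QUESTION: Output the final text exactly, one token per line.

Answer: dtdt
jla
jnh
wcaf
mzst
mddt
cyid
glrc
jqx
peyj

Derivation:
Hunk 1: at line 1 remove [wdx,qrxf,eoixn] add [nlwew,doivg] -> 6 lines: dtdt jla nlwew doivg jqx peyj
Hunk 2: at line 2 remove [nlwew,doivg] add [aqroq,wcaf,ztp] -> 7 lines: dtdt jla aqroq wcaf ztp jqx peyj
Hunk 3: at line 1 remove [aqroq] add [qmk] -> 7 lines: dtdt jla qmk wcaf ztp jqx peyj
Hunk 4: at line 1 remove [qmk] add [jnh] -> 7 lines: dtdt jla jnh wcaf ztp jqx peyj
Hunk 5: at line 4 remove [ztp] add [mzst,lrxg,glrc] -> 9 lines: dtdt jla jnh wcaf mzst lrxg glrc jqx peyj
Hunk 6: at line 4 remove [lrxg] add [mddt,cyid] -> 10 lines: dtdt jla jnh wcaf mzst mddt cyid glrc jqx peyj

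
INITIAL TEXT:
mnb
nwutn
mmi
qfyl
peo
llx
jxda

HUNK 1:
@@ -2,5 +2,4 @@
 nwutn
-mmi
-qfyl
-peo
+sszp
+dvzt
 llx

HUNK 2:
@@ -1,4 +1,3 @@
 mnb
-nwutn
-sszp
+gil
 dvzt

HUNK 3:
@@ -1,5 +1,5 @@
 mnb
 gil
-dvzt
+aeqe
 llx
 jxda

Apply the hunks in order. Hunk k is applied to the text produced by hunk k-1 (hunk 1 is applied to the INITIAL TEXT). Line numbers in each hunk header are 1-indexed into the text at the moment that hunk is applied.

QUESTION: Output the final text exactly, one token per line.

Hunk 1: at line 2 remove [mmi,qfyl,peo] add [sszp,dvzt] -> 6 lines: mnb nwutn sszp dvzt llx jxda
Hunk 2: at line 1 remove [nwutn,sszp] add [gil] -> 5 lines: mnb gil dvzt llx jxda
Hunk 3: at line 1 remove [dvzt] add [aeqe] -> 5 lines: mnb gil aeqe llx jxda

Answer: mnb
gil
aeqe
llx
jxda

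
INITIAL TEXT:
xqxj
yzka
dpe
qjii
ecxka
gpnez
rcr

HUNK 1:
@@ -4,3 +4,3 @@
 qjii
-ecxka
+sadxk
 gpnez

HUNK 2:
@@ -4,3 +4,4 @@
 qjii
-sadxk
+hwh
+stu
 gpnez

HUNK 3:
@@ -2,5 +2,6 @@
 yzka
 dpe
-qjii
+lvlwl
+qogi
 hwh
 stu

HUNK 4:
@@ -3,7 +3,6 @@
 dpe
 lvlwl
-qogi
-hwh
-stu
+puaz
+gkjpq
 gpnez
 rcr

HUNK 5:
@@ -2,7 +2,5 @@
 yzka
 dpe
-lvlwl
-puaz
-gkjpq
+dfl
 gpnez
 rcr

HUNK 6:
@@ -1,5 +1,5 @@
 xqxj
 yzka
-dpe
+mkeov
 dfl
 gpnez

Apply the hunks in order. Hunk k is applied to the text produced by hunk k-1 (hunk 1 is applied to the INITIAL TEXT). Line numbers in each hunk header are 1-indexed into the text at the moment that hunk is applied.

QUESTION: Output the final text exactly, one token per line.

Answer: xqxj
yzka
mkeov
dfl
gpnez
rcr

Derivation:
Hunk 1: at line 4 remove [ecxka] add [sadxk] -> 7 lines: xqxj yzka dpe qjii sadxk gpnez rcr
Hunk 2: at line 4 remove [sadxk] add [hwh,stu] -> 8 lines: xqxj yzka dpe qjii hwh stu gpnez rcr
Hunk 3: at line 2 remove [qjii] add [lvlwl,qogi] -> 9 lines: xqxj yzka dpe lvlwl qogi hwh stu gpnez rcr
Hunk 4: at line 3 remove [qogi,hwh,stu] add [puaz,gkjpq] -> 8 lines: xqxj yzka dpe lvlwl puaz gkjpq gpnez rcr
Hunk 5: at line 2 remove [lvlwl,puaz,gkjpq] add [dfl] -> 6 lines: xqxj yzka dpe dfl gpnez rcr
Hunk 6: at line 1 remove [dpe] add [mkeov] -> 6 lines: xqxj yzka mkeov dfl gpnez rcr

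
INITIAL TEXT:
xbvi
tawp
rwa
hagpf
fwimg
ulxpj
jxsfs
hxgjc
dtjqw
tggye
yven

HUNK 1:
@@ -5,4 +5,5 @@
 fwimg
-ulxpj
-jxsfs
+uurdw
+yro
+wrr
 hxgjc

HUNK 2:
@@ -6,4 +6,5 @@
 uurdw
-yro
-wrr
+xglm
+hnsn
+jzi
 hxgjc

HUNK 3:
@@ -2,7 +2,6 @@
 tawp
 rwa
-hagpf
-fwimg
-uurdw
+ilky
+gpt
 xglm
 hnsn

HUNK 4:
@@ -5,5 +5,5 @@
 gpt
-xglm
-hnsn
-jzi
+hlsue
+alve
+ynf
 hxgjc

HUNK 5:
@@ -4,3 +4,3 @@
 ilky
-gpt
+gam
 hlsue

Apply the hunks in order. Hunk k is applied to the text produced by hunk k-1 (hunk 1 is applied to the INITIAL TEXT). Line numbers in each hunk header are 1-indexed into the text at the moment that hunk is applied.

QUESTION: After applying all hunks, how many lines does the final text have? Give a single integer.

Answer: 12

Derivation:
Hunk 1: at line 5 remove [ulxpj,jxsfs] add [uurdw,yro,wrr] -> 12 lines: xbvi tawp rwa hagpf fwimg uurdw yro wrr hxgjc dtjqw tggye yven
Hunk 2: at line 6 remove [yro,wrr] add [xglm,hnsn,jzi] -> 13 lines: xbvi tawp rwa hagpf fwimg uurdw xglm hnsn jzi hxgjc dtjqw tggye yven
Hunk 3: at line 2 remove [hagpf,fwimg,uurdw] add [ilky,gpt] -> 12 lines: xbvi tawp rwa ilky gpt xglm hnsn jzi hxgjc dtjqw tggye yven
Hunk 4: at line 5 remove [xglm,hnsn,jzi] add [hlsue,alve,ynf] -> 12 lines: xbvi tawp rwa ilky gpt hlsue alve ynf hxgjc dtjqw tggye yven
Hunk 5: at line 4 remove [gpt] add [gam] -> 12 lines: xbvi tawp rwa ilky gam hlsue alve ynf hxgjc dtjqw tggye yven
Final line count: 12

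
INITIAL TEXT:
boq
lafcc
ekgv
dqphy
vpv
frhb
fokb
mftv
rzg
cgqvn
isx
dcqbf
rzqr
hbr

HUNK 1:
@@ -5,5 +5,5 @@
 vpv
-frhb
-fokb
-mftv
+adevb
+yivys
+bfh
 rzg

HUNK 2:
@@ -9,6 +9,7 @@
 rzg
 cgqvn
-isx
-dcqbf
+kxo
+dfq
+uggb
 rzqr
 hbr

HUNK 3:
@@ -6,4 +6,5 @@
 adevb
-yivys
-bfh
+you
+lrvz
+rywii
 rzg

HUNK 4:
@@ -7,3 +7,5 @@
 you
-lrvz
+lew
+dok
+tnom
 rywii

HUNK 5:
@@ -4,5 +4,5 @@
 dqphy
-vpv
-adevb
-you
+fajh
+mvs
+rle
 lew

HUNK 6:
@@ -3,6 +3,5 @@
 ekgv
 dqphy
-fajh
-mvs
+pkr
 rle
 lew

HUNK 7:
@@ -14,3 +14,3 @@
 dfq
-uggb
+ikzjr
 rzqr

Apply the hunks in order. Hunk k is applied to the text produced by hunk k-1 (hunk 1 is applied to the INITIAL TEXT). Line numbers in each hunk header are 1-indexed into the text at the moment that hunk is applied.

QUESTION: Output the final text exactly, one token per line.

Hunk 1: at line 5 remove [frhb,fokb,mftv] add [adevb,yivys,bfh] -> 14 lines: boq lafcc ekgv dqphy vpv adevb yivys bfh rzg cgqvn isx dcqbf rzqr hbr
Hunk 2: at line 9 remove [isx,dcqbf] add [kxo,dfq,uggb] -> 15 lines: boq lafcc ekgv dqphy vpv adevb yivys bfh rzg cgqvn kxo dfq uggb rzqr hbr
Hunk 3: at line 6 remove [yivys,bfh] add [you,lrvz,rywii] -> 16 lines: boq lafcc ekgv dqphy vpv adevb you lrvz rywii rzg cgqvn kxo dfq uggb rzqr hbr
Hunk 4: at line 7 remove [lrvz] add [lew,dok,tnom] -> 18 lines: boq lafcc ekgv dqphy vpv adevb you lew dok tnom rywii rzg cgqvn kxo dfq uggb rzqr hbr
Hunk 5: at line 4 remove [vpv,adevb,you] add [fajh,mvs,rle] -> 18 lines: boq lafcc ekgv dqphy fajh mvs rle lew dok tnom rywii rzg cgqvn kxo dfq uggb rzqr hbr
Hunk 6: at line 3 remove [fajh,mvs] add [pkr] -> 17 lines: boq lafcc ekgv dqphy pkr rle lew dok tnom rywii rzg cgqvn kxo dfq uggb rzqr hbr
Hunk 7: at line 14 remove [uggb] add [ikzjr] -> 17 lines: boq lafcc ekgv dqphy pkr rle lew dok tnom rywii rzg cgqvn kxo dfq ikzjr rzqr hbr

Answer: boq
lafcc
ekgv
dqphy
pkr
rle
lew
dok
tnom
rywii
rzg
cgqvn
kxo
dfq
ikzjr
rzqr
hbr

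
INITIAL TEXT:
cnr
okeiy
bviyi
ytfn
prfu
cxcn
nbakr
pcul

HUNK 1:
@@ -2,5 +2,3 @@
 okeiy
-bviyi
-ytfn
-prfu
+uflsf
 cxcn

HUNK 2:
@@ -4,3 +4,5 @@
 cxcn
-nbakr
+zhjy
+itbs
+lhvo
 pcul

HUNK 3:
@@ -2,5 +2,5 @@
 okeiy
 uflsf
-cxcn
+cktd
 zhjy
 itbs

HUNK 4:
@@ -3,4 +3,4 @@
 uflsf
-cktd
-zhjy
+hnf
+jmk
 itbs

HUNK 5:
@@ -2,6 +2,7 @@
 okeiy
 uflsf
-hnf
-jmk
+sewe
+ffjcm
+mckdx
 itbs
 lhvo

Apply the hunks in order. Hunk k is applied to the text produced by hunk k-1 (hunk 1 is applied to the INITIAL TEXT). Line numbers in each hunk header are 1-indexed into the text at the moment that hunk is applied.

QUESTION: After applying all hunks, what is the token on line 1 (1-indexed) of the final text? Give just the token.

Answer: cnr

Derivation:
Hunk 1: at line 2 remove [bviyi,ytfn,prfu] add [uflsf] -> 6 lines: cnr okeiy uflsf cxcn nbakr pcul
Hunk 2: at line 4 remove [nbakr] add [zhjy,itbs,lhvo] -> 8 lines: cnr okeiy uflsf cxcn zhjy itbs lhvo pcul
Hunk 3: at line 2 remove [cxcn] add [cktd] -> 8 lines: cnr okeiy uflsf cktd zhjy itbs lhvo pcul
Hunk 4: at line 3 remove [cktd,zhjy] add [hnf,jmk] -> 8 lines: cnr okeiy uflsf hnf jmk itbs lhvo pcul
Hunk 5: at line 2 remove [hnf,jmk] add [sewe,ffjcm,mckdx] -> 9 lines: cnr okeiy uflsf sewe ffjcm mckdx itbs lhvo pcul
Final line 1: cnr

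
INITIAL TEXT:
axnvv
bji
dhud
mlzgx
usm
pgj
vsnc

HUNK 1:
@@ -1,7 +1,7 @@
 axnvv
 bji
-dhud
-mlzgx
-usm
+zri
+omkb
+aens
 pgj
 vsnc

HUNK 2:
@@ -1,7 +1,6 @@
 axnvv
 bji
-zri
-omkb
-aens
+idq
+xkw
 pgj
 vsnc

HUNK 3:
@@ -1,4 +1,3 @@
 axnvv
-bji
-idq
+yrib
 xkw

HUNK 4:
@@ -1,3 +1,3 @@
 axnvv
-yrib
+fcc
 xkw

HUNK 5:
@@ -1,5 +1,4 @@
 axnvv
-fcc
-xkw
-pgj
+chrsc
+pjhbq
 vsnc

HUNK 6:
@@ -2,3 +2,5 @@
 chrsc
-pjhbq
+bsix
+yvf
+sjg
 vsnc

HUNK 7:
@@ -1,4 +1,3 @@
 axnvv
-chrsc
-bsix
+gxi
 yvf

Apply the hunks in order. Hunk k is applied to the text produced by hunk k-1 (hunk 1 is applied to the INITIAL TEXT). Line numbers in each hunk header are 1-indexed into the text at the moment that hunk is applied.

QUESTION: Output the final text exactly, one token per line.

Answer: axnvv
gxi
yvf
sjg
vsnc

Derivation:
Hunk 1: at line 1 remove [dhud,mlzgx,usm] add [zri,omkb,aens] -> 7 lines: axnvv bji zri omkb aens pgj vsnc
Hunk 2: at line 1 remove [zri,omkb,aens] add [idq,xkw] -> 6 lines: axnvv bji idq xkw pgj vsnc
Hunk 3: at line 1 remove [bji,idq] add [yrib] -> 5 lines: axnvv yrib xkw pgj vsnc
Hunk 4: at line 1 remove [yrib] add [fcc] -> 5 lines: axnvv fcc xkw pgj vsnc
Hunk 5: at line 1 remove [fcc,xkw,pgj] add [chrsc,pjhbq] -> 4 lines: axnvv chrsc pjhbq vsnc
Hunk 6: at line 2 remove [pjhbq] add [bsix,yvf,sjg] -> 6 lines: axnvv chrsc bsix yvf sjg vsnc
Hunk 7: at line 1 remove [chrsc,bsix] add [gxi] -> 5 lines: axnvv gxi yvf sjg vsnc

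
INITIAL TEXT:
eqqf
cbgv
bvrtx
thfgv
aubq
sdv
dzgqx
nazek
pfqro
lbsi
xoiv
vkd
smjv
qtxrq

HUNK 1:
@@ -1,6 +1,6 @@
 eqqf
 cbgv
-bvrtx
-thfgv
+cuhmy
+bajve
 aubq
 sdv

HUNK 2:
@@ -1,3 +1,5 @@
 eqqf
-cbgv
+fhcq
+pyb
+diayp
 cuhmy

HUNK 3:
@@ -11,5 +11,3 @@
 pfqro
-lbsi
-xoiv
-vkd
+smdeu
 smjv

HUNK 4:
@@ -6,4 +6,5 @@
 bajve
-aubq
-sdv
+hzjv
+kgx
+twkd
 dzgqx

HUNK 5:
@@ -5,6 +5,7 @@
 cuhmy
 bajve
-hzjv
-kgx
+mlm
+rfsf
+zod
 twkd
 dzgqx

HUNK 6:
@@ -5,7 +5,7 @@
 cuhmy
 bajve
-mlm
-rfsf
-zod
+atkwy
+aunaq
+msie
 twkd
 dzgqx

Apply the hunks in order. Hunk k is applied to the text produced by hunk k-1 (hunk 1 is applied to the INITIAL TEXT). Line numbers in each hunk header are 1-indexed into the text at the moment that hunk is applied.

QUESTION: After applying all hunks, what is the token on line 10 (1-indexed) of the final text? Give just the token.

Hunk 1: at line 1 remove [bvrtx,thfgv] add [cuhmy,bajve] -> 14 lines: eqqf cbgv cuhmy bajve aubq sdv dzgqx nazek pfqro lbsi xoiv vkd smjv qtxrq
Hunk 2: at line 1 remove [cbgv] add [fhcq,pyb,diayp] -> 16 lines: eqqf fhcq pyb diayp cuhmy bajve aubq sdv dzgqx nazek pfqro lbsi xoiv vkd smjv qtxrq
Hunk 3: at line 11 remove [lbsi,xoiv,vkd] add [smdeu] -> 14 lines: eqqf fhcq pyb diayp cuhmy bajve aubq sdv dzgqx nazek pfqro smdeu smjv qtxrq
Hunk 4: at line 6 remove [aubq,sdv] add [hzjv,kgx,twkd] -> 15 lines: eqqf fhcq pyb diayp cuhmy bajve hzjv kgx twkd dzgqx nazek pfqro smdeu smjv qtxrq
Hunk 5: at line 5 remove [hzjv,kgx] add [mlm,rfsf,zod] -> 16 lines: eqqf fhcq pyb diayp cuhmy bajve mlm rfsf zod twkd dzgqx nazek pfqro smdeu smjv qtxrq
Hunk 6: at line 5 remove [mlm,rfsf,zod] add [atkwy,aunaq,msie] -> 16 lines: eqqf fhcq pyb diayp cuhmy bajve atkwy aunaq msie twkd dzgqx nazek pfqro smdeu smjv qtxrq
Final line 10: twkd

Answer: twkd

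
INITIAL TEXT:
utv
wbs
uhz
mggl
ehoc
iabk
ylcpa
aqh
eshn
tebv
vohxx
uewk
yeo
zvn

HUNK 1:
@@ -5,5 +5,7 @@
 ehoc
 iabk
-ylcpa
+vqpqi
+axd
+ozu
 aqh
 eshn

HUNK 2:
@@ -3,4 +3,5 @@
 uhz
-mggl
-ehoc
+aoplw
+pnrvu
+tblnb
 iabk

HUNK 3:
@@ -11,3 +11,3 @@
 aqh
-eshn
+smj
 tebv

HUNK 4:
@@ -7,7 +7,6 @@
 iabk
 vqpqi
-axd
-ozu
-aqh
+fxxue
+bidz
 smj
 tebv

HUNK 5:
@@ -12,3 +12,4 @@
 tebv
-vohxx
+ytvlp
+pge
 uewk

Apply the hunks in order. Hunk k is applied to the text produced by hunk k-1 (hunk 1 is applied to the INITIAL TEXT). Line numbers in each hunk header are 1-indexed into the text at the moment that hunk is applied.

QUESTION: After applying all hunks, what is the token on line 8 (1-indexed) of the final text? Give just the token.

Answer: vqpqi

Derivation:
Hunk 1: at line 5 remove [ylcpa] add [vqpqi,axd,ozu] -> 16 lines: utv wbs uhz mggl ehoc iabk vqpqi axd ozu aqh eshn tebv vohxx uewk yeo zvn
Hunk 2: at line 3 remove [mggl,ehoc] add [aoplw,pnrvu,tblnb] -> 17 lines: utv wbs uhz aoplw pnrvu tblnb iabk vqpqi axd ozu aqh eshn tebv vohxx uewk yeo zvn
Hunk 3: at line 11 remove [eshn] add [smj] -> 17 lines: utv wbs uhz aoplw pnrvu tblnb iabk vqpqi axd ozu aqh smj tebv vohxx uewk yeo zvn
Hunk 4: at line 7 remove [axd,ozu,aqh] add [fxxue,bidz] -> 16 lines: utv wbs uhz aoplw pnrvu tblnb iabk vqpqi fxxue bidz smj tebv vohxx uewk yeo zvn
Hunk 5: at line 12 remove [vohxx] add [ytvlp,pge] -> 17 lines: utv wbs uhz aoplw pnrvu tblnb iabk vqpqi fxxue bidz smj tebv ytvlp pge uewk yeo zvn
Final line 8: vqpqi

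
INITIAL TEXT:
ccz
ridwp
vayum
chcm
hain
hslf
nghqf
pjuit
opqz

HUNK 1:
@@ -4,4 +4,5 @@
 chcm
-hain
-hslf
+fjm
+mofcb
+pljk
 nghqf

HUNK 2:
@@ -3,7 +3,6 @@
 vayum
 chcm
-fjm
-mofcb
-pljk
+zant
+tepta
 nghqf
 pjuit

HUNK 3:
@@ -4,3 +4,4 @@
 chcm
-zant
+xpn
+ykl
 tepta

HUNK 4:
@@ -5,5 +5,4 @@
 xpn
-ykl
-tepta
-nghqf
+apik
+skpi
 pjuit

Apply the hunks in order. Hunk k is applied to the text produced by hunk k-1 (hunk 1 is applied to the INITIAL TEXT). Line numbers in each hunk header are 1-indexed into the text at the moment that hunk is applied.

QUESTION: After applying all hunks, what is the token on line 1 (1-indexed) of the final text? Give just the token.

Hunk 1: at line 4 remove [hain,hslf] add [fjm,mofcb,pljk] -> 10 lines: ccz ridwp vayum chcm fjm mofcb pljk nghqf pjuit opqz
Hunk 2: at line 3 remove [fjm,mofcb,pljk] add [zant,tepta] -> 9 lines: ccz ridwp vayum chcm zant tepta nghqf pjuit opqz
Hunk 3: at line 4 remove [zant] add [xpn,ykl] -> 10 lines: ccz ridwp vayum chcm xpn ykl tepta nghqf pjuit opqz
Hunk 4: at line 5 remove [ykl,tepta,nghqf] add [apik,skpi] -> 9 lines: ccz ridwp vayum chcm xpn apik skpi pjuit opqz
Final line 1: ccz

Answer: ccz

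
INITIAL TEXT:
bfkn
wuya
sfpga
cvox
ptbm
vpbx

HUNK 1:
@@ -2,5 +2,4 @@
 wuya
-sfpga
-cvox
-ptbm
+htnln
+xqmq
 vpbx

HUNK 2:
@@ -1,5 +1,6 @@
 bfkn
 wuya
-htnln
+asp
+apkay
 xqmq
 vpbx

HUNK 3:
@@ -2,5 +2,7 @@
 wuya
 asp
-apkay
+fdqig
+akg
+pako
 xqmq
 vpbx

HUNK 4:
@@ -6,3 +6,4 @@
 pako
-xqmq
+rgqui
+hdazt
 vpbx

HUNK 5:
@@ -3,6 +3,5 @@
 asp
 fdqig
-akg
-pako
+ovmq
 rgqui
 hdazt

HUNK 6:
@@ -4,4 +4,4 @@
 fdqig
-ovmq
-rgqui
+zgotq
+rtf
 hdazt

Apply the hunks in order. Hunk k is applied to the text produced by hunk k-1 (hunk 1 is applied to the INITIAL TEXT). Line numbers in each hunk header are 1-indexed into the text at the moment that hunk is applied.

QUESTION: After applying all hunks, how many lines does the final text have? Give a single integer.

Hunk 1: at line 2 remove [sfpga,cvox,ptbm] add [htnln,xqmq] -> 5 lines: bfkn wuya htnln xqmq vpbx
Hunk 2: at line 1 remove [htnln] add [asp,apkay] -> 6 lines: bfkn wuya asp apkay xqmq vpbx
Hunk 3: at line 2 remove [apkay] add [fdqig,akg,pako] -> 8 lines: bfkn wuya asp fdqig akg pako xqmq vpbx
Hunk 4: at line 6 remove [xqmq] add [rgqui,hdazt] -> 9 lines: bfkn wuya asp fdqig akg pako rgqui hdazt vpbx
Hunk 5: at line 3 remove [akg,pako] add [ovmq] -> 8 lines: bfkn wuya asp fdqig ovmq rgqui hdazt vpbx
Hunk 6: at line 4 remove [ovmq,rgqui] add [zgotq,rtf] -> 8 lines: bfkn wuya asp fdqig zgotq rtf hdazt vpbx
Final line count: 8

Answer: 8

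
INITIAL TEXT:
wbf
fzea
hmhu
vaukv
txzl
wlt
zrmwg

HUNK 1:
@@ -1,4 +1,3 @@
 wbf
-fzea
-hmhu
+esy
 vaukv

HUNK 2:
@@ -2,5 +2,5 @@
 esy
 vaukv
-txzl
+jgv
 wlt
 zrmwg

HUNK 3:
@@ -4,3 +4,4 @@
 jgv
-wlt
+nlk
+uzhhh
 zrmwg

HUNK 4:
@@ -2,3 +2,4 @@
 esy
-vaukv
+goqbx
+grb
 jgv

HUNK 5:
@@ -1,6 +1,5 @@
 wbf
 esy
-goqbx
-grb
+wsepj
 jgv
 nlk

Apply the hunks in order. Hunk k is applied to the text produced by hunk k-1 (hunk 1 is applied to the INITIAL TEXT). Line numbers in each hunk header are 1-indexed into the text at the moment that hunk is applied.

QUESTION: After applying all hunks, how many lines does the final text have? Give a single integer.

Hunk 1: at line 1 remove [fzea,hmhu] add [esy] -> 6 lines: wbf esy vaukv txzl wlt zrmwg
Hunk 2: at line 2 remove [txzl] add [jgv] -> 6 lines: wbf esy vaukv jgv wlt zrmwg
Hunk 3: at line 4 remove [wlt] add [nlk,uzhhh] -> 7 lines: wbf esy vaukv jgv nlk uzhhh zrmwg
Hunk 4: at line 2 remove [vaukv] add [goqbx,grb] -> 8 lines: wbf esy goqbx grb jgv nlk uzhhh zrmwg
Hunk 5: at line 1 remove [goqbx,grb] add [wsepj] -> 7 lines: wbf esy wsepj jgv nlk uzhhh zrmwg
Final line count: 7

Answer: 7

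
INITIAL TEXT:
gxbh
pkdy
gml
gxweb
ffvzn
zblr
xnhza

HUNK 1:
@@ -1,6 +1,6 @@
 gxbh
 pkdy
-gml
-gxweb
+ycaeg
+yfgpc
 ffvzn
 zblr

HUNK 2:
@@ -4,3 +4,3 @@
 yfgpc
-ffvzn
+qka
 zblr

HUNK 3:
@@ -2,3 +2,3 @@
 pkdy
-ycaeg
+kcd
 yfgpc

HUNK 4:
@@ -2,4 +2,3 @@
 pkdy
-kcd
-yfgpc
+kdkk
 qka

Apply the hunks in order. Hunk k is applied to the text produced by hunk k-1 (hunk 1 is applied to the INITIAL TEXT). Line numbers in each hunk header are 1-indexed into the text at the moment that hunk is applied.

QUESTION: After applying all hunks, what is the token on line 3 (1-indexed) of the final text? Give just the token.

Hunk 1: at line 1 remove [gml,gxweb] add [ycaeg,yfgpc] -> 7 lines: gxbh pkdy ycaeg yfgpc ffvzn zblr xnhza
Hunk 2: at line 4 remove [ffvzn] add [qka] -> 7 lines: gxbh pkdy ycaeg yfgpc qka zblr xnhza
Hunk 3: at line 2 remove [ycaeg] add [kcd] -> 7 lines: gxbh pkdy kcd yfgpc qka zblr xnhza
Hunk 4: at line 2 remove [kcd,yfgpc] add [kdkk] -> 6 lines: gxbh pkdy kdkk qka zblr xnhza
Final line 3: kdkk

Answer: kdkk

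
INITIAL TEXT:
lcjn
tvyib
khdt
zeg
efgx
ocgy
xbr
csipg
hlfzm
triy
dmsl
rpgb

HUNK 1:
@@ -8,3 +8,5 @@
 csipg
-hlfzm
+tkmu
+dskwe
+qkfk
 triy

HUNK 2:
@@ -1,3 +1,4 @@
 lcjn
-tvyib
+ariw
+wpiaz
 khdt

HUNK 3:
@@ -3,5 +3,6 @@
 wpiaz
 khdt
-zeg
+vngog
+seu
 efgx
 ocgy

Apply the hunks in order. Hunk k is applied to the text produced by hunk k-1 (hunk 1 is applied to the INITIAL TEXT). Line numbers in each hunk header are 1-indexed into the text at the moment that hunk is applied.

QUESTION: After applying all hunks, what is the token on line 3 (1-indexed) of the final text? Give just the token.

Answer: wpiaz

Derivation:
Hunk 1: at line 8 remove [hlfzm] add [tkmu,dskwe,qkfk] -> 14 lines: lcjn tvyib khdt zeg efgx ocgy xbr csipg tkmu dskwe qkfk triy dmsl rpgb
Hunk 2: at line 1 remove [tvyib] add [ariw,wpiaz] -> 15 lines: lcjn ariw wpiaz khdt zeg efgx ocgy xbr csipg tkmu dskwe qkfk triy dmsl rpgb
Hunk 3: at line 3 remove [zeg] add [vngog,seu] -> 16 lines: lcjn ariw wpiaz khdt vngog seu efgx ocgy xbr csipg tkmu dskwe qkfk triy dmsl rpgb
Final line 3: wpiaz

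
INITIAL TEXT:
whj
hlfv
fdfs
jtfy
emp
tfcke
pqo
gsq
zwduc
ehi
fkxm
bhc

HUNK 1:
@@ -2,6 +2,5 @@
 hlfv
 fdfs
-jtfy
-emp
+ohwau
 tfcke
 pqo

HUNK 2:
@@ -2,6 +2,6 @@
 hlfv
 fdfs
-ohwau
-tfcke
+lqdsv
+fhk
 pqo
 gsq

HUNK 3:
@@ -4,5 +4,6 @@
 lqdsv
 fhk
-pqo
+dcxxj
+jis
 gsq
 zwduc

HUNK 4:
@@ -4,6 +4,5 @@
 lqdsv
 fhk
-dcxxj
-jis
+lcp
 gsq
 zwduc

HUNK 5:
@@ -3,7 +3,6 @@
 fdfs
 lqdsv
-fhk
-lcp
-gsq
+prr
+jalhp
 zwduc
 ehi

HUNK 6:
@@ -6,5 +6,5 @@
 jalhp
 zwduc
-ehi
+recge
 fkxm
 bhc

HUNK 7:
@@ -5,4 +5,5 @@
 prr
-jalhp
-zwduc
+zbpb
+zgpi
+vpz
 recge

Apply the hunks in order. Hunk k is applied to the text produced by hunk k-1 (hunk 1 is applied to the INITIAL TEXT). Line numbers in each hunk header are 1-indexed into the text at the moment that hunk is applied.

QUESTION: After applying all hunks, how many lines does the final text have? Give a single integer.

Answer: 11

Derivation:
Hunk 1: at line 2 remove [jtfy,emp] add [ohwau] -> 11 lines: whj hlfv fdfs ohwau tfcke pqo gsq zwduc ehi fkxm bhc
Hunk 2: at line 2 remove [ohwau,tfcke] add [lqdsv,fhk] -> 11 lines: whj hlfv fdfs lqdsv fhk pqo gsq zwduc ehi fkxm bhc
Hunk 3: at line 4 remove [pqo] add [dcxxj,jis] -> 12 lines: whj hlfv fdfs lqdsv fhk dcxxj jis gsq zwduc ehi fkxm bhc
Hunk 4: at line 4 remove [dcxxj,jis] add [lcp] -> 11 lines: whj hlfv fdfs lqdsv fhk lcp gsq zwduc ehi fkxm bhc
Hunk 5: at line 3 remove [fhk,lcp,gsq] add [prr,jalhp] -> 10 lines: whj hlfv fdfs lqdsv prr jalhp zwduc ehi fkxm bhc
Hunk 6: at line 6 remove [ehi] add [recge] -> 10 lines: whj hlfv fdfs lqdsv prr jalhp zwduc recge fkxm bhc
Hunk 7: at line 5 remove [jalhp,zwduc] add [zbpb,zgpi,vpz] -> 11 lines: whj hlfv fdfs lqdsv prr zbpb zgpi vpz recge fkxm bhc
Final line count: 11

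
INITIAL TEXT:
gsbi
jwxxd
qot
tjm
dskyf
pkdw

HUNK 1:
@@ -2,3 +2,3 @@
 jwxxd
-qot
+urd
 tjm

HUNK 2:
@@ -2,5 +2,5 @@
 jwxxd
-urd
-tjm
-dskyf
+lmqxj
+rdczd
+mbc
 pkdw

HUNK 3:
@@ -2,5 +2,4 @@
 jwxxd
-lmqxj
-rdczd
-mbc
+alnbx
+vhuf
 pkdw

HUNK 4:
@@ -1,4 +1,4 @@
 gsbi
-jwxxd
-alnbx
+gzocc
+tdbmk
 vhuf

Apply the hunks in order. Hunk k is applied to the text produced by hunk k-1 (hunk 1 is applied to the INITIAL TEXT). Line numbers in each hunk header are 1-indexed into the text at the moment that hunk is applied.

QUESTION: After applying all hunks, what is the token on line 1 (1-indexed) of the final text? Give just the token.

Hunk 1: at line 2 remove [qot] add [urd] -> 6 lines: gsbi jwxxd urd tjm dskyf pkdw
Hunk 2: at line 2 remove [urd,tjm,dskyf] add [lmqxj,rdczd,mbc] -> 6 lines: gsbi jwxxd lmqxj rdczd mbc pkdw
Hunk 3: at line 2 remove [lmqxj,rdczd,mbc] add [alnbx,vhuf] -> 5 lines: gsbi jwxxd alnbx vhuf pkdw
Hunk 4: at line 1 remove [jwxxd,alnbx] add [gzocc,tdbmk] -> 5 lines: gsbi gzocc tdbmk vhuf pkdw
Final line 1: gsbi

Answer: gsbi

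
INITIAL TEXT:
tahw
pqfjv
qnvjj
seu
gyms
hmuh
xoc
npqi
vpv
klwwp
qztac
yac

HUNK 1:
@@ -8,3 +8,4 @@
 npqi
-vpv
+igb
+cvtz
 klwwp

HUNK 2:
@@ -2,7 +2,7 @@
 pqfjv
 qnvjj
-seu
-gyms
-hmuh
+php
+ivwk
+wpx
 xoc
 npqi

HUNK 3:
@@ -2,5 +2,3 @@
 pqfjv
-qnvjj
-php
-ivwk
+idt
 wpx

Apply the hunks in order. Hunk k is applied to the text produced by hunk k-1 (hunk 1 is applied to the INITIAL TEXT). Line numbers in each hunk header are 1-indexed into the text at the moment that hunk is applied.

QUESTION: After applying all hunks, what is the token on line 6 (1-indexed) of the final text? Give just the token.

Hunk 1: at line 8 remove [vpv] add [igb,cvtz] -> 13 lines: tahw pqfjv qnvjj seu gyms hmuh xoc npqi igb cvtz klwwp qztac yac
Hunk 2: at line 2 remove [seu,gyms,hmuh] add [php,ivwk,wpx] -> 13 lines: tahw pqfjv qnvjj php ivwk wpx xoc npqi igb cvtz klwwp qztac yac
Hunk 3: at line 2 remove [qnvjj,php,ivwk] add [idt] -> 11 lines: tahw pqfjv idt wpx xoc npqi igb cvtz klwwp qztac yac
Final line 6: npqi

Answer: npqi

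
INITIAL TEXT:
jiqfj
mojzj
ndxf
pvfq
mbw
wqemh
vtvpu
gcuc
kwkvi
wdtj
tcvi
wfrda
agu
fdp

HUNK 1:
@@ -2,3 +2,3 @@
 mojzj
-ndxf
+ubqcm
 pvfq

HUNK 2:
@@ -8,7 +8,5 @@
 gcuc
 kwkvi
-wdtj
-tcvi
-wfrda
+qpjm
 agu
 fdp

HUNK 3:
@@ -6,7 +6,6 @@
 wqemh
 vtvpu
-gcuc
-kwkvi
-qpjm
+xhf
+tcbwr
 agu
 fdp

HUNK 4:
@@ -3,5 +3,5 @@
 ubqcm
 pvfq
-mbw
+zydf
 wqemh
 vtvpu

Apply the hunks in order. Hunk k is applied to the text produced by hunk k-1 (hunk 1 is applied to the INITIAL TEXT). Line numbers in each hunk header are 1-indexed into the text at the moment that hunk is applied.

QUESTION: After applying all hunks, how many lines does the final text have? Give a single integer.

Answer: 11

Derivation:
Hunk 1: at line 2 remove [ndxf] add [ubqcm] -> 14 lines: jiqfj mojzj ubqcm pvfq mbw wqemh vtvpu gcuc kwkvi wdtj tcvi wfrda agu fdp
Hunk 2: at line 8 remove [wdtj,tcvi,wfrda] add [qpjm] -> 12 lines: jiqfj mojzj ubqcm pvfq mbw wqemh vtvpu gcuc kwkvi qpjm agu fdp
Hunk 3: at line 6 remove [gcuc,kwkvi,qpjm] add [xhf,tcbwr] -> 11 lines: jiqfj mojzj ubqcm pvfq mbw wqemh vtvpu xhf tcbwr agu fdp
Hunk 4: at line 3 remove [mbw] add [zydf] -> 11 lines: jiqfj mojzj ubqcm pvfq zydf wqemh vtvpu xhf tcbwr agu fdp
Final line count: 11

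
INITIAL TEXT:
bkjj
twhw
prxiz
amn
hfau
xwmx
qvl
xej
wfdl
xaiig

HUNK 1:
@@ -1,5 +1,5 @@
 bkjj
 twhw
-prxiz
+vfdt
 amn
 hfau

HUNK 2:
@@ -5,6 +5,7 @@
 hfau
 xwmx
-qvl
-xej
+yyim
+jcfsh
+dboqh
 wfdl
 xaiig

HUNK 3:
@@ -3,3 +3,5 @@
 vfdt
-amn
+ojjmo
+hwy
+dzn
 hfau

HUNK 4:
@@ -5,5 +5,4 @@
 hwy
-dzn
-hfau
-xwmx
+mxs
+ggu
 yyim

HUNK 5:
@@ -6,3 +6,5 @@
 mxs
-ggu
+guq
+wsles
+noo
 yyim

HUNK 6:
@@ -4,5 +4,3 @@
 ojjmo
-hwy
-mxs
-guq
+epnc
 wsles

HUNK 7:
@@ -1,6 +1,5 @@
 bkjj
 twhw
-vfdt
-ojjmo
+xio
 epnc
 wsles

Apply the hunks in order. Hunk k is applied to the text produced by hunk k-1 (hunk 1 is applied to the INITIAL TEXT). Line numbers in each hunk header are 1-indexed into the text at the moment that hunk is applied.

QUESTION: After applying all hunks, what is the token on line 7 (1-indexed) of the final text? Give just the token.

Hunk 1: at line 1 remove [prxiz] add [vfdt] -> 10 lines: bkjj twhw vfdt amn hfau xwmx qvl xej wfdl xaiig
Hunk 2: at line 5 remove [qvl,xej] add [yyim,jcfsh,dboqh] -> 11 lines: bkjj twhw vfdt amn hfau xwmx yyim jcfsh dboqh wfdl xaiig
Hunk 3: at line 3 remove [amn] add [ojjmo,hwy,dzn] -> 13 lines: bkjj twhw vfdt ojjmo hwy dzn hfau xwmx yyim jcfsh dboqh wfdl xaiig
Hunk 4: at line 5 remove [dzn,hfau,xwmx] add [mxs,ggu] -> 12 lines: bkjj twhw vfdt ojjmo hwy mxs ggu yyim jcfsh dboqh wfdl xaiig
Hunk 5: at line 6 remove [ggu] add [guq,wsles,noo] -> 14 lines: bkjj twhw vfdt ojjmo hwy mxs guq wsles noo yyim jcfsh dboqh wfdl xaiig
Hunk 6: at line 4 remove [hwy,mxs,guq] add [epnc] -> 12 lines: bkjj twhw vfdt ojjmo epnc wsles noo yyim jcfsh dboqh wfdl xaiig
Hunk 7: at line 1 remove [vfdt,ojjmo] add [xio] -> 11 lines: bkjj twhw xio epnc wsles noo yyim jcfsh dboqh wfdl xaiig
Final line 7: yyim

Answer: yyim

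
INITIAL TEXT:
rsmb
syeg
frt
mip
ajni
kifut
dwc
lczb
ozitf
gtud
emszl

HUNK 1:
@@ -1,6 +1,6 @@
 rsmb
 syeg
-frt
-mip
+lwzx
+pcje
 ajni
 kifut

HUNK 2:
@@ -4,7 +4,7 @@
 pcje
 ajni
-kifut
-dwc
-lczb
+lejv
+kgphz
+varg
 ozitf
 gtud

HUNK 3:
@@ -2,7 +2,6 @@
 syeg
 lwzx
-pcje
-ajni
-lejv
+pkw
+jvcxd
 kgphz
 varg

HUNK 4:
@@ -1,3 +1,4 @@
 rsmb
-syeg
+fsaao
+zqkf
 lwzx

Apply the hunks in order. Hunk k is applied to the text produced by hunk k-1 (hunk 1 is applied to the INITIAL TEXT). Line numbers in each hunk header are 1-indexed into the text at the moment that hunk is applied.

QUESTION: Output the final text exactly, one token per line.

Answer: rsmb
fsaao
zqkf
lwzx
pkw
jvcxd
kgphz
varg
ozitf
gtud
emszl

Derivation:
Hunk 1: at line 1 remove [frt,mip] add [lwzx,pcje] -> 11 lines: rsmb syeg lwzx pcje ajni kifut dwc lczb ozitf gtud emszl
Hunk 2: at line 4 remove [kifut,dwc,lczb] add [lejv,kgphz,varg] -> 11 lines: rsmb syeg lwzx pcje ajni lejv kgphz varg ozitf gtud emszl
Hunk 3: at line 2 remove [pcje,ajni,lejv] add [pkw,jvcxd] -> 10 lines: rsmb syeg lwzx pkw jvcxd kgphz varg ozitf gtud emszl
Hunk 4: at line 1 remove [syeg] add [fsaao,zqkf] -> 11 lines: rsmb fsaao zqkf lwzx pkw jvcxd kgphz varg ozitf gtud emszl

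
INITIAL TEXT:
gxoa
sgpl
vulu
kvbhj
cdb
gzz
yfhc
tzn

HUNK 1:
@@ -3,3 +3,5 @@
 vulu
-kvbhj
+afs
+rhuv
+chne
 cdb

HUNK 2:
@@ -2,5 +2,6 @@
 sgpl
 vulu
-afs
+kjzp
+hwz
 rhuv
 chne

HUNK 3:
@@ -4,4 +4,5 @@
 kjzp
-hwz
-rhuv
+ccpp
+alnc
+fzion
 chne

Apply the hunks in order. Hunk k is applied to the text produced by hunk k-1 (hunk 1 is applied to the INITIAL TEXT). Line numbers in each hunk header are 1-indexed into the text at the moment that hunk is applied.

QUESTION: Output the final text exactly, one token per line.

Answer: gxoa
sgpl
vulu
kjzp
ccpp
alnc
fzion
chne
cdb
gzz
yfhc
tzn

Derivation:
Hunk 1: at line 3 remove [kvbhj] add [afs,rhuv,chne] -> 10 lines: gxoa sgpl vulu afs rhuv chne cdb gzz yfhc tzn
Hunk 2: at line 2 remove [afs] add [kjzp,hwz] -> 11 lines: gxoa sgpl vulu kjzp hwz rhuv chne cdb gzz yfhc tzn
Hunk 3: at line 4 remove [hwz,rhuv] add [ccpp,alnc,fzion] -> 12 lines: gxoa sgpl vulu kjzp ccpp alnc fzion chne cdb gzz yfhc tzn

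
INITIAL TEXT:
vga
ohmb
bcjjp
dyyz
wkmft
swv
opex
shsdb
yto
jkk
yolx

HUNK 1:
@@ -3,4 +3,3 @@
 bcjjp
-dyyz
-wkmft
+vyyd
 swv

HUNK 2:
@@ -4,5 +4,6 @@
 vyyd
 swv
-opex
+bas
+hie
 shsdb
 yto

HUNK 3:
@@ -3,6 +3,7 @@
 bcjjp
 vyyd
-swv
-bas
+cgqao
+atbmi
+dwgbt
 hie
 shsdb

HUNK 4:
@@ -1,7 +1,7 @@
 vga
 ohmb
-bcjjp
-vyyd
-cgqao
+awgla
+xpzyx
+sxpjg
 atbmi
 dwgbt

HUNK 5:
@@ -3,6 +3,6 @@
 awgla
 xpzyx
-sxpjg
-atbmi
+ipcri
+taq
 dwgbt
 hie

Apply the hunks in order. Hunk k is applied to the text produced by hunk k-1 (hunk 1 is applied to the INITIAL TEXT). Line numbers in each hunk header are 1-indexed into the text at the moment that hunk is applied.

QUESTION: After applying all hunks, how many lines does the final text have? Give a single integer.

Answer: 12

Derivation:
Hunk 1: at line 3 remove [dyyz,wkmft] add [vyyd] -> 10 lines: vga ohmb bcjjp vyyd swv opex shsdb yto jkk yolx
Hunk 2: at line 4 remove [opex] add [bas,hie] -> 11 lines: vga ohmb bcjjp vyyd swv bas hie shsdb yto jkk yolx
Hunk 3: at line 3 remove [swv,bas] add [cgqao,atbmi,dwgbt] -> 12 lines: vga ohmb bcjjp vyyd cgqao atbmi dwgbt hie shsdb yto jkk yolx
Hunk 4: at line 1 remove [bcjjp,vyyd,cgqao] add [awgla,xpzyx,sxpjg] -> 12 lines: vga ohmb awgla xpzyx sxpjg atbmi dwgbt hie shsdb yto jkk yolx
Hunk 5: at line 3 remove [sxpjg,atbmi] add [ipcri,taq] -> 12 lines: vga ohmb awgla xpzyx ipcri taq dwgbt hie shsdb yto jkk yolx
Final line count: 12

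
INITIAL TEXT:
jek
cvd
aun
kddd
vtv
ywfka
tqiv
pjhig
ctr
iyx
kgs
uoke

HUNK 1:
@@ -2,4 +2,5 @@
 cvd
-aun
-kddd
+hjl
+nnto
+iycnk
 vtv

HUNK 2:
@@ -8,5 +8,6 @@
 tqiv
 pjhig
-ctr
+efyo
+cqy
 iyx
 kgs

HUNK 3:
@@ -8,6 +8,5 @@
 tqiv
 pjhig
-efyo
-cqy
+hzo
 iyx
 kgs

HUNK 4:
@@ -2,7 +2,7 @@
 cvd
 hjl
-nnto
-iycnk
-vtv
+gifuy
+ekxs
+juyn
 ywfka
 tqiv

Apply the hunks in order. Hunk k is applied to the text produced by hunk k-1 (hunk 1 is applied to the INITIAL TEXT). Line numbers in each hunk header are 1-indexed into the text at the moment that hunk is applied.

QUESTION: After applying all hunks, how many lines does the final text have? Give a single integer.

Answer: 13

Derivation:
Hunk 1: at line 2 remove [aun,kddd] add [hjl,nnto,iycnk] -> 13 lines: jek cvd hjl nnto iycnk vtv ywfka tqiv pjhig ctr iyx kgs uoke
Hunk 2: at line 8 remove [ctr] add [efyo,cqy] -> 14 lines: jek cvd hjl nnto iycnk vtv ywfka tqiv pjhig efyo cqy iyx kgs uoke
Hunk 3: at line 8 remove [efyo,cqy] add [hzo] -> 13 lines: jek cvd hjl nnto iycnk vtv ywfka tqiv pjhig hzo iyx kgs uoke
Hunk 4: at line 2 remove [nnto,iycnk,vtv] add [gifuy,ekxs,juyn] -> 13 lines: jek cvd hjl gifuy ekxs juyn ywfka tqiv pjhig hzo iyx kgs uoke
Final line count: 13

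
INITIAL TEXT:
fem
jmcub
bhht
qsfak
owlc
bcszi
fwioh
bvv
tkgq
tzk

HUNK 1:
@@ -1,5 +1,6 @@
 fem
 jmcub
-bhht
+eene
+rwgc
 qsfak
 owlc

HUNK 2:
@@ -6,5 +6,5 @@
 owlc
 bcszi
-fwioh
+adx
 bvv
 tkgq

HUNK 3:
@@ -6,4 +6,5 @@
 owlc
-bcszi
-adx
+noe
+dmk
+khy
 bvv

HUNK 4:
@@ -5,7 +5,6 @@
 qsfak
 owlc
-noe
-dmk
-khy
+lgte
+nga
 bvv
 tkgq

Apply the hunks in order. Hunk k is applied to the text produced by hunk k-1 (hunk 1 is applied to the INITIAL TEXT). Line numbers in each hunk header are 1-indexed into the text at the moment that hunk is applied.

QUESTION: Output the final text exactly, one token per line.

Hunk 1: at line 1 remove [bhht] add [eene,rwgc] -> 11 lines: fem jmcub eene rwgc qsfak owlc bcszi fwioh bvv tkgq tzk
Hunk 2: at line 6 remove [fwioh] add [adx] -> 11 lines: fem jmcub eene rwgc qsfak owlc bcszi adx bvv tkgq tzk
Hunk 3: at line 6 remove [bcszi,adx] add [noe,dmk,khy] -> 12 lines: fem jmcub eene rwgc qsfak owlc noe dmk khy bvv tkgq tzk
Hunk 4: at line 5 remove [noe,dmk,khy] add [lgte,nga] -> 11 lines: fem jmcub eene rwgc qsfak owlc lgte nga bvv tkgq tzk

Answer: fem
jmcub
eene
rwgc
qsfak
owlc
lgte
nga
bvv
tkgq
tzk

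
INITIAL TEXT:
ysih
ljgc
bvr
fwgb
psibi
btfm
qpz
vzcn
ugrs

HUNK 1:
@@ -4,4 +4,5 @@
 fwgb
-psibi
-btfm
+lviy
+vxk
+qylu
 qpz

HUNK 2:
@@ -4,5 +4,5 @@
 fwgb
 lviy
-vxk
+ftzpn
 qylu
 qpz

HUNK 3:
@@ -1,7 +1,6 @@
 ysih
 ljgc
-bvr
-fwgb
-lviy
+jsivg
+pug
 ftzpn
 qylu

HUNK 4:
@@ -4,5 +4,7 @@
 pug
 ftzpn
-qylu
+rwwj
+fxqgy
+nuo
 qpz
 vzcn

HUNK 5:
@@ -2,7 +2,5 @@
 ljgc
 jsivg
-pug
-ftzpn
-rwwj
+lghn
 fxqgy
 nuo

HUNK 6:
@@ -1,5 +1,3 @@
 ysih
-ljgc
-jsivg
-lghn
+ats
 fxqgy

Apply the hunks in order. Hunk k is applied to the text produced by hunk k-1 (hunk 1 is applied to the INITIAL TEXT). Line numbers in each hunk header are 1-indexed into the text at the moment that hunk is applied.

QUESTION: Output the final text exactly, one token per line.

Answer: ysih
ats
fxqgy
nuo
qpz
vzcn
ugrs

Derivation:
Hunk 1: at line 4 remove [psibi,btfm] add [lviy,vxk,qylu] -> 10 lines: ysih ljgc bvr fwgb lviy vxk qylu qpz vzcn ugrs
Hunk 2: at line 4 remove [vxk] add [ftzpn] -> 10 lines: ysih ljgc bvr fwgb lviy ftzpn qylu qpz vzcn ugrs
Hunk 3: at line 1 remove [bvr,fwgb,lviy] add [jsivg,pug] -> 9 lines: ysih ljgc jsivg pug ftzpn qylu qpz vzcn ugrs
Hunk 4: at line 4 remove [qylu] add [rwwj,fxqgy,nuo] -> 11 lines: ysih ljgc jsivg pug ftzpn rwwj fxqgy nuo qpz vzcn ugrs
Hunk 5: at line 2 remove [pug,ftzpn,rwwj] add [lghn] -> 9 lines: ysih ljgc jsivg lghn fxqgy nuo qpz vzcn ugrs
Hunk 6: at line 1 remove [ljgc,jsivg,lghn] add [ats] -> 7 lines: ysih ats fxqgy nuo qpz vzcn ugrs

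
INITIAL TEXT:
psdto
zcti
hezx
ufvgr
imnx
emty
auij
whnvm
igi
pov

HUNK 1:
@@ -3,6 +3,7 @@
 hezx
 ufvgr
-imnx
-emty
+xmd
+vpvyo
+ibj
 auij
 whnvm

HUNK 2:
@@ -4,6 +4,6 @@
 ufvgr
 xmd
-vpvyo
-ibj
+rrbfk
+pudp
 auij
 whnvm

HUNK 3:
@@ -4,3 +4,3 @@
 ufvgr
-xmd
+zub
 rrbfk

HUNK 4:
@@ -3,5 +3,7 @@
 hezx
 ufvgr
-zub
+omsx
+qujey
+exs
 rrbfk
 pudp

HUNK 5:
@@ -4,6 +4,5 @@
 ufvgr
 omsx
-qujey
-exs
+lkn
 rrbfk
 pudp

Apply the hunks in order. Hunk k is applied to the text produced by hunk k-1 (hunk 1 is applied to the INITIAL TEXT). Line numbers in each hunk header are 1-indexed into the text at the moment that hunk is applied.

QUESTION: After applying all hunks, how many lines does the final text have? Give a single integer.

Hunk 1: at line 3 remove [imnx,emty] add [xmd,vpvyo,ibj] -> 11 lines: psdto zcti hezx ufvgr xmd vpvyo ibj auij whnvm igi pov
Hunk 2: at line 4 remove [vpvyo,ibj] add [rrbfk,pudp] -> 11 lines: psdto zcti hezx ufvgr xmd rrbfk pudp auij whnvm igi pov
Hunk 3: at line 4 remove [xmd] add [zub] -> 11 lines: psdto zcti hezx ufvgr zub rrbfk pudp auij whnvm igi pov
Hunk 4: at line 3 remove [zub] add [omsx,qujey,exs] -> 13 lines: psdto zcti hezx ufvgr omsx qujey exs rrbfk pudp auij whnvm igi pov
Hunk 5: at line 4 remove [qujey,exs] add [lkn] -> 12 lines: psdto zcti hezx ufvgr omsx lkn rrbfk pudp auij whnvm igi pov
Final line count: 12

Answer: 12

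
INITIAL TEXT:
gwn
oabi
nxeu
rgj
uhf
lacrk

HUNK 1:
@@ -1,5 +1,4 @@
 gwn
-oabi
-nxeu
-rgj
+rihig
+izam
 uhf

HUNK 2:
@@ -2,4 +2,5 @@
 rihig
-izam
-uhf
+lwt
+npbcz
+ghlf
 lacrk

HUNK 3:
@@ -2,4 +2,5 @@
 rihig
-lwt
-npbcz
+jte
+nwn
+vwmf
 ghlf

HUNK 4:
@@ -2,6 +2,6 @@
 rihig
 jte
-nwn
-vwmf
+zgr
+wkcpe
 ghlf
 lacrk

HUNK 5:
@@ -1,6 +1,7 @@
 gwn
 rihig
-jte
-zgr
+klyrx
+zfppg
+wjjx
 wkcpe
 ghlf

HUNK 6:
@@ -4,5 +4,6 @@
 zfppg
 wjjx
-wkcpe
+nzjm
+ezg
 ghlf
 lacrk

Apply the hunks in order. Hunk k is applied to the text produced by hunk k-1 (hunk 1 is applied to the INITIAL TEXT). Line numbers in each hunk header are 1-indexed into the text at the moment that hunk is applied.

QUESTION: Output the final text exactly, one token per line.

Hunk 1: at line 1 remove [oabi,nxeu,rgj] add [rihig,izam] -> 5 lines: gwn rihig izam uhf lacrk
Hunk 2: at line 2 remove [izam,uhf] add [lwt,npbcz,ghlf] -> 6 lines: gwn rihig lwt npbcz ghlf lacrk
Hunk 3: at line 2 remove [lwt,npbcz] add [jte,nwn,vwmf] -> 7 lines: gwn rihig jte nwn vwmf ghlf lacrk
Hunk 4: at line 2 remove [nwn,vwmf] add [zgr,wkcpe] -> 7 lines: gwn rihig jte zgr wkcpe ghlf lacrk
Hunk 5: at line 1 remove [jte,zgr] add [klyrx,zfppg,wjjx] -> 8 lines: gwn rihig klyrx zfppg wjjx wkcpe ghlf lacrk
Hunk 6: at line 4 remove [wkcpe] add [nzjm,ezg] -> 9 lines: gwn rihig klyrx zfppg wjjx nzjm ezg ghlf lacrk

Answer: gwn
rihig
klyrx
zfppg
wjjx
nzjm
ezg
ghlf
lacrk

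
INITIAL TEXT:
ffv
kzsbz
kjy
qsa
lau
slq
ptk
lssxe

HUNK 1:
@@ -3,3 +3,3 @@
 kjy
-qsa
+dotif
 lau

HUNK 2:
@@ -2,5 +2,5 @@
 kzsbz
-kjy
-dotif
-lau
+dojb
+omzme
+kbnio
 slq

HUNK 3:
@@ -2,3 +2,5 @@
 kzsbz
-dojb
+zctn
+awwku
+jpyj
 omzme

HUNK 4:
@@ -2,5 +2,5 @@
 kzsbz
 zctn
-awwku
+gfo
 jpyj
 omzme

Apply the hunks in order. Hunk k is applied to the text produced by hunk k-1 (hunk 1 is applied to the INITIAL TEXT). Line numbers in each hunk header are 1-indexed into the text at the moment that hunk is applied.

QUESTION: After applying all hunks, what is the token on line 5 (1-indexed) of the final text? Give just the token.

Hunk 1: at line 3 remove [qsa] add [dotif] -> 8 lines: ffv kzsbz kjy dotif lau slq ptk lssxe
Hunk 2: at line 2 remove [kjy,dotif,lau] add [dojb,omzme,kbnio] -> 8 lines: ffv kzsbz dojb omzme kbnio slq ptk lssxe
Hunk 3: at line 2 remove [dojb] add [zctn,awwku,jpyj] -> 10 lines: ffv kzsbz zctn awwku jpyj omzme kbnio slq ptk lssxe
Hunk 4: at line 2 remove [awwku] add [gfo] -> 10 lines: ffv kzsbz zctn gfo jpyj omzme kbnio slq ptk lssxe
Final line 5: jpyj

Answer: jpyj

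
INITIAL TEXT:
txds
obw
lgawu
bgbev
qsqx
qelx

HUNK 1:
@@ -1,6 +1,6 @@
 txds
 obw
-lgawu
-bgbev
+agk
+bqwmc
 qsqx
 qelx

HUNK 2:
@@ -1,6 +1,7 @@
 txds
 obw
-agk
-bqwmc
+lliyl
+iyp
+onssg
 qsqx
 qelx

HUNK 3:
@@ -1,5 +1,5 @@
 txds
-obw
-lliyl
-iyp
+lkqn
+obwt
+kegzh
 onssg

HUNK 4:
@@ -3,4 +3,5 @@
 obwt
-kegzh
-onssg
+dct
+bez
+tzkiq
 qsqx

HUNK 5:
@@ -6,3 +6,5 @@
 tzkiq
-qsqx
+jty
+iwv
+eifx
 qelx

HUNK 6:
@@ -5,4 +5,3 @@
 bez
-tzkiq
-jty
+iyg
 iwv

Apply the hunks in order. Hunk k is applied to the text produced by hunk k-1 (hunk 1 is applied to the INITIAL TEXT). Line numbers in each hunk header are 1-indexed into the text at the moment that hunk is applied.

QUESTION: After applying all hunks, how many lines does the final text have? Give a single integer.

Answer: 9

Derivation:
Hunk 1: at line 1 remove [lgawu,bgbev] add [agk,bqwmc] -> 6 lines: txds obw agk bqwmc qsqx qelx
Hunk 2: at line 1 remove [agk,bqwmc] add [lliyl,iyp,onssg] -> 7 lines: txds obw lliyl iyp onssg qsqx qelx
Hunk 3: at line 1 remove [obw,lliyl,iyp] add [lkqn,obwt,kegzh] -> 7 lines: txds lkqn obwt kegzh onssg qsqx qelx
Hunk 4: at line 3 remove [kegzh,onssg] add [dct,bez,tzkiq] -> 8 lines: txds lkqn obwt dct bez tzkiq qsqx qelx
Hunk 5: at line 6 remove [qsqx] add [jty,iwv,eifx] -> 10 lines: txds lkqn obwt dct bez tzkiq jty iwv eifx qelx
Hunk 6: at line 5 remove [tzkiq,jty] add [iyg] -> 9 lines: txds lkqn obwt dct bez iyg iwv eifx qelx
Final line count: 9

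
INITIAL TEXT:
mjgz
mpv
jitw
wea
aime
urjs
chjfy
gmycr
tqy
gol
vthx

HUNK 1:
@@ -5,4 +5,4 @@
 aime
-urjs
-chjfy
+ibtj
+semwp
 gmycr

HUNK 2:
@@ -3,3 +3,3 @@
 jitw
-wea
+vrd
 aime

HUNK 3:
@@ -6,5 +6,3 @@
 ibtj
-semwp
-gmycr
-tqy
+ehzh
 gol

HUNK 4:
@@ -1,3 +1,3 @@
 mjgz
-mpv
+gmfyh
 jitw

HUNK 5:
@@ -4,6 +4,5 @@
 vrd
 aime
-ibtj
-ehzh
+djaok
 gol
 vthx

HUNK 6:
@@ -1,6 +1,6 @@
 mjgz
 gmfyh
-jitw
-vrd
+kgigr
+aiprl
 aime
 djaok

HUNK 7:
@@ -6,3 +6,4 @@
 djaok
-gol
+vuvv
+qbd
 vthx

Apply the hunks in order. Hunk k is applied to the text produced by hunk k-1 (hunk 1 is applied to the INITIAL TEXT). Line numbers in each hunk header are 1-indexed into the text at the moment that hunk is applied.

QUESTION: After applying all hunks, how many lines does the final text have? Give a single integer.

Hunk 1: at line 5 remove [urjs,chjfy] add [ibtj,semwp] -> 11 lines: mjgz mpv jitw wea aime ibtj semwp gmycr tqy gol vthx
Hunk 2: at line 3 remove [wea] add [vrd] -> 11 lines: mjgz mpv jitw vrd aime ibtj semwp gmycr tqy gol vthx
Hunk 3: at line 6 remove [semwp,gmycr,tqy] add [ehzh] -> 9 lines: mjgz mpv jitw vrd aime ibtj ehzh gol vthx
Hunk 4: at line 1 remove [mpv] add [gmfyh] -> 9 lines: mjgz gmfyh jitw vrd aime ibtj ehzh gol vthx
Hunk 5: at line 4 remove [ibtj,ehzh] add [djaok] -> 8 lines: mjgz gmfyh jitw vrd aime djaok gol vthx
Hunk 6: at line 1 remove [jitw,vrd] add [kgigr,aiprl] -> 8 lines: mjgz gmfyh kgigr aiprl aime djaok gol vthx
Hunk 7: at line 6 remove [gol] add [vuvv,qbd] -> 9 lines: mjgz gmfyh kgigr aiprl aime djaok vuvv qbd vthx
Final line count: 9

Answer: 9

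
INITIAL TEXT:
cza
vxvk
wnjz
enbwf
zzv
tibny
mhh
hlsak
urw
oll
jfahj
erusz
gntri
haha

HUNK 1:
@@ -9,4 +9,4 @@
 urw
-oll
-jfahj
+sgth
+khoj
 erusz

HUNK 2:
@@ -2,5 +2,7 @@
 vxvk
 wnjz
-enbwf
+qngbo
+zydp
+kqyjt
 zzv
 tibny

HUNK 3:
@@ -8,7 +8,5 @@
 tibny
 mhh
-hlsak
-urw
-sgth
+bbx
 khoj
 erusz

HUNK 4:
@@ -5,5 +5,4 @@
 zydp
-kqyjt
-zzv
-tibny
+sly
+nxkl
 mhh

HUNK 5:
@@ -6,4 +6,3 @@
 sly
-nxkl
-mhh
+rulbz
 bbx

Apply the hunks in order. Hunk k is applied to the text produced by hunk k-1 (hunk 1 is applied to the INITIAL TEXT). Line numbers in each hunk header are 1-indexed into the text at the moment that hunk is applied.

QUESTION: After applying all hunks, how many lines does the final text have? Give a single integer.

Answer: 12

Derivation:
Hunk 1: at line 9 remove [oll,jfahj] add [sgth,khoj] -> 14 lines: cza vxvk wnjz enbwf zzv tibny mhh hlsak urw sgth khoj erusz gntri haha
Hunk 2: at line 2 remove [enbwf] add [qngbo,zydp,kqyjt] -> 16 lines: cza vxvk wnjz qngbo zydp kqyjt zzv tibny mhh hlsak urw sgth khoj erusz gntri haha
Hunk 3: at line 8 remove [hlsak,urw,sgth] add [bbx] -> 14 lines: cza vxvk wnjz qngbo zydp kqyjt zzv tibny mhh bbx khoj erusz gntri haha
Hunk 4: at line 5 remove [kqyjt,zzv,tibny] add [sly,nxkl] -> 13 lines: cza vxvk wnjz qngbo zydp sly nxkl mhh bbx khoj erusz gntri haha
Hunk 5: at line 6 remove [nxkl,mhh] add [rulbz] -> 12 lines: cza vxvk wnjz qngbo zydp sly rulbz bbx khoj erusz gntri haha
Final line count: 12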